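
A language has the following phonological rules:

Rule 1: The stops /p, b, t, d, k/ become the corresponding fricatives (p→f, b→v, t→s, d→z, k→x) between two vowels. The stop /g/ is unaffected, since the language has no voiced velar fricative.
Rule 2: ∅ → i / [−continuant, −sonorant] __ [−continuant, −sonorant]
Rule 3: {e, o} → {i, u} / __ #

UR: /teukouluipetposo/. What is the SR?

teuxouluifetiposu

Rule 1 (intervocalic spirantization): /k/ is a stop between vowels /u/ and /o/, so it spirantizes to the fricative [x]. /p/ is a stop between vowels /i/ and /e/, so it spirantizes to the fricative [f]. /teukouluipetposo/ → teuxouluifetposo.
Rule 2 (stop-cluster i-epenthesis): /t/ and /p/ form a stop–stop cluster, so [i] is inserted between them. /teuxouluifetposo/ → teuxouluifetiposo.
Rule 3 (final vowel raising): /o/ is a mid vowel in word-final position, so it raises to [u]. /teuxouluifetiposo/ → teuxouluifetiposu.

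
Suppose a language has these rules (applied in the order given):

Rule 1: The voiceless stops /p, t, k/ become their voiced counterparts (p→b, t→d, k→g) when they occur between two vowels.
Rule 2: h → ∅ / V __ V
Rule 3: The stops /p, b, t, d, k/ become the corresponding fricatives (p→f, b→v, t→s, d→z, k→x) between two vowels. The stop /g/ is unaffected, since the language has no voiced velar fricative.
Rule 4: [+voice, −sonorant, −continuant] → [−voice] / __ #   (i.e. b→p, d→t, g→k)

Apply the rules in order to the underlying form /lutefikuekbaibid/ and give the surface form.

luzefiguekbaivit

Rule 1 (intervocalic voicing): /t/ is a voiceless stop between vowels /u/ and /e/, so it voices to [d]. /k/ is a voiceless stop between vowels /i/ and /u/, so it voices to [g]. /lutefikuekbaibid/ → ludefiguekbaibid.
Rule 2 (intervocalic h-deletion): no segment meets the environment; /ludefiguekbaibid/ is unchanged.
Rule 3 (intervocalic spirantization): /d/ is a stop between vowels /u/ and /e/, so it spirantizes to the fricative [z]. /b/ is a stop between vowels /i/ and /i/, so it spirantizes to the fricative [v]. /ludefiguekbaibid/ → luzefiguekbaivid.
Rule 4 (final devoicing): /d/ is a voiced stop in word-final position, so it devoices to [t]. /luzefiguekbaivid/ → luzefiguekbaivit.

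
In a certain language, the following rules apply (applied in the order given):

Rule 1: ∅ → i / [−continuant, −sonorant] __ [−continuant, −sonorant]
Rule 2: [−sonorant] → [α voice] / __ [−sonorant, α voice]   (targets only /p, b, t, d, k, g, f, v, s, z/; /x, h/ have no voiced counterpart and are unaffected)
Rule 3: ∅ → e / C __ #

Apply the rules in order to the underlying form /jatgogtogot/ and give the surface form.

Rule 1 (stop-cluster i-epenthesis): /t/ and /g/ form a stop–stop cluster, so [i] is inserted between them. /g/ and /t/ form a stop–stop cluster, so [i] is inserted between them. /jatgogtogot/ → jatigogitogot.
Rule 2 (regressive voicing assimilation): no segment meets the environment; /jatigogitogot/ is unchanged.
Rule 3 (final e-epenthesis): the form ends in the consonant /t/, so [e] is inserted word-finally. /jatigogitogot/ → jatigogitogote.

jatigogitogote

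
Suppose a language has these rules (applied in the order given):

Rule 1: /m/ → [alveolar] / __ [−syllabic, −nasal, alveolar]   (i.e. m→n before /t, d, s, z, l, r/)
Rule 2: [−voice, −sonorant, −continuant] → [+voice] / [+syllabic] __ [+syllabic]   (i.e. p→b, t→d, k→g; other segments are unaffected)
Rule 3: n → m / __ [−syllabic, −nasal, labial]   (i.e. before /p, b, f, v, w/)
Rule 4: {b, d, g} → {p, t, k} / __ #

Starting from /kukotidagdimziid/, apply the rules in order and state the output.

kugodidagdinziit

Rule 1 (nasal place assimilation): /m/ precedes the alveolar consonant /z/, so it assimilates in place to [n]. /kukotidagdimziid/ → kukotidagdinziid.
Rule 2 (intervocalic voicing): /k/ is a voiceless stop between vowels /u/ and /o/, so it voices to [g]. /t/ is a voiceless stop between vowels /o/ and /i/, so it voices to [d]. /kukotidagdinziid/ → kugodidagdinziid.
Rule 3 (nasal place assimilation): no segment meets the environment; /kugodidagdinziid/ is unchanged.
Rule 4 (final devoicing): /d/ is a voiced stop in word-final position, so it devoices to [t]. /kugodidagdinziid/ → kugodidagdinziit.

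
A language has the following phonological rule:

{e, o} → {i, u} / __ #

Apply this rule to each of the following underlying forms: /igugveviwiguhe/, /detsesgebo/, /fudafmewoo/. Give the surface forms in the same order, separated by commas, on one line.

igugveviwiguhi, detsesgebu, fudafmewou

/igugveviwiguhe/: /e/ is a mid vowel in word-final position, so it raises to [i]. → [igugveviwiguhi].
/detsesgebo/: /o/ is a mid vowel in word-final position, so it raises to [u]. → [detsesgebu].
/fudafmewoo/: /o/ is a mid vowel in word-final position, so it raises to [u]. → [fudafmewou].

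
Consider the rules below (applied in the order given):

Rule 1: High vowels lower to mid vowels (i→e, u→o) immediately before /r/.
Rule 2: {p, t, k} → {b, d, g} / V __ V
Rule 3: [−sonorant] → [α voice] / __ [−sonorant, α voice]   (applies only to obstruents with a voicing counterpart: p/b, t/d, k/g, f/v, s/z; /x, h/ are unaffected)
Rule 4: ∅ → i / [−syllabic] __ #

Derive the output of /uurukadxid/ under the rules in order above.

Rule 1 (pre-rhotic lowering): /u/ is a high vowel immediately before /r/, so it lowers to [o]. /uurukadxid/ → uorukadxid.
Rule 2 (intervocalic voicing): /k/ is a voiceless stop between vowels /u/ and /a/, so it voices to [g]. /uorukadxid/ → uorugadxid.
Rule 3 (regressive voicing assimilation): /d/ precedes the voiceless obstruent /x/, so it devoices to [t] by assimilation. /uorugadxid/ → uorugatxid.
Rule 4 (final i-epenthesis): the form ends in the consonant /d/, so [i] is inserted word-finally. /uorugatxid/ → uorugatxidi.

uorugatxidi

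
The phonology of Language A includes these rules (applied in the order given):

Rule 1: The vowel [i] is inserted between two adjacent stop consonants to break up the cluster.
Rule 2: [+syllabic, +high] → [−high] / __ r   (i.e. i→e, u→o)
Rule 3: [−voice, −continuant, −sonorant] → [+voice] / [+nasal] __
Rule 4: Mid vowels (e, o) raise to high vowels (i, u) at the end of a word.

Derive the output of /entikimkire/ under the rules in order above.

endikimgeri

Rule 1 (stop-cluster i-epenthesis): no segment meets the environment; /entikimkire/ is unchanged.
Rule 2 (pre-rhotic lowering): /i/ is a high vowel immediately before /r/, so it lowers to [e]. /entikimkire/ → entikimkere.
Rule 3 (post-nasal voicing): /t/ is a voiceless stop immediately after the nasal /n/, so it voices to [d]. /k/ is a voiceless stop immediately after the nasal /m/, so it voices to [g]. /entikimkere/ → endikimgere.
Rule 4 (final vowel raising): /e/ is a mid vowel in word-final position, so it raises to [i]. /endikimgere/ → endikimgeri.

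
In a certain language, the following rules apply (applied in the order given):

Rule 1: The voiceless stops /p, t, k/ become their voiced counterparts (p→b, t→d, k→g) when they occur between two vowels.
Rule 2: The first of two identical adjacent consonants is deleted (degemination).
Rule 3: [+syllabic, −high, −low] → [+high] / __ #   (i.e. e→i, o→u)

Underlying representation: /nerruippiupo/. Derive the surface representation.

Rule 1 (intervocalic voicing): /p/ is a voiceless stop between vowels /u/ and /o/, so it voices to [b]. /nerruippiupo/ → nerruippiubo.
Rule 2 (degemination): /rr/ is a geminate; the first /r/ deletes. /pp/ is a geminate; the first /p/ deletes. /nerruippiubo/ → neruipiubo.
Rule 3 (final vowel raising): /o/ is a mid vowel in word-final position, so it raises to [u]. /neruipiubo/ → neruipiubu.

neruipiubu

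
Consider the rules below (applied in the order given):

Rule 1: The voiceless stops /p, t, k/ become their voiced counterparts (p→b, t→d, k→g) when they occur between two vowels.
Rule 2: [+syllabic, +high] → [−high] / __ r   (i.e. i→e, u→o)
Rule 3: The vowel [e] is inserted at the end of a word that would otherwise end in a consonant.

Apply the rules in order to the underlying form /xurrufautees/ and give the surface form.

xorrufaudeese

Rule 1 (intervocalic voicing): /t/ is a voiceless stop between vowels /u/ and /e/, so it voices to [d]. /xurrufautees/ → xurrufaudees.
Rule 2 (pre-rhotic lowering): /u/ is a high vowel immediately before /r/, so it lowers to [o]. /xurrufaudees/ → xorrufaudees.
Rule 3 (final e-epenthesis): the form ends in the consonant /s/, so [e] is inserted word-finally. /xorrufaudees/ → xorrufaudeese.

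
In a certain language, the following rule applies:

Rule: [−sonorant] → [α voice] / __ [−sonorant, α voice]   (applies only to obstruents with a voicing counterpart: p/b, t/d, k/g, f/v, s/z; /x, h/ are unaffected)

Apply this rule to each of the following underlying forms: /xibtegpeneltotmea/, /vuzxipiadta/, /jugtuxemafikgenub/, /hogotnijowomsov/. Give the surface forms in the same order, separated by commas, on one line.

xiptekpeneltotmea, vusxipiatta, juktuxemafiggenub, hogotnijowomsov

/xibtegpeneltotmea/: /b/ precedes the voiceless obstruent /t/, so it devoices to [p] by assimilation. /g/ precedes the voiceless obstruent /p/, so it devoices to [k] by assimilation. → [xiptekpeneltotmea].
/vuzxipiadta/: /z/ precedes the voiceless obstruent /x/, so it devoices to [s] by assimilation. /d/ precedes the voiceless obstruent /t/, so it devoices to [t] by assimilation. → [vusxipiatta].
/jugtuxemafikgenub/: /g/ precedes the voiceless obstruent /t/, so it devoices to [k] by assimilation. /k/ precedes the voiced obstruent /g/, so it voices to [g] by assimilation. → [juktuxemafiggenub].
/hogotnijowomsov/: the rule's environment is not met; surfaces unchanged as [hogotnijowomsov].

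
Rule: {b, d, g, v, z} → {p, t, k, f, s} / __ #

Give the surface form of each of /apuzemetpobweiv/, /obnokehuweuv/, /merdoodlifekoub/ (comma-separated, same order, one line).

/apuzemetpobweiv/: /v/ is a voiced obstruent in word-final position, so it devoices to [f]. → [apuzemetpobweif].
/obnokehuweuv/: /v/ is a voiced obstruent in word-final position, so it devoices to [f]. → [obnokehuweuf].
/merdoodlifekoub/: /b/ is a voiced obstruent in word-final position, so it devoices to [p]. → [merdoodlifekoup].

apuzemetpobweif, obnokehuweuf, merdoodlifekoup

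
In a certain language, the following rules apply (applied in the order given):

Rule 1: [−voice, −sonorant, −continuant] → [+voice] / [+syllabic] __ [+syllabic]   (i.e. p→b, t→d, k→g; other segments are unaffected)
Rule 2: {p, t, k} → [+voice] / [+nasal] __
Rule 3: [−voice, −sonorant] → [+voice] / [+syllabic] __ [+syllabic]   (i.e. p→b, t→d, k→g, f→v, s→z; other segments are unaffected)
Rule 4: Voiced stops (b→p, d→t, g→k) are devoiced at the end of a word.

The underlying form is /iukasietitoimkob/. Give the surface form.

Rule 1 (intervocalic voicing): /k/ is a voiceless stop between vowels /u/ and /a/, so it voices to [g]. /t/ is a voiceless stop between vowels /e/ and /i/, so it voices to [d]. /t/ is a voiceless stop between vowels /i/ and /o/, so it voices to [d]. /iukasietitoimkob/ → iugasiedidoimkob.
Rule 2 (post-nasal voicing): /k/ is a voiceless stop immediately after the nasal /m/, so it voices to [g]. /iugasiedidoimkob/ → iugasiedidoimgob.
Rule 3 (intervocalic voicing): /s/ is a voiceless obstruent between vowels /a/ and /i/, so it voices to [z]. /iugasiedidoimgob/ → iugaziedidoimgob.
Rule 4 (final devoicing): /b/ is a voiced stop in word-final position, so it devoices to [p]. /iugaziedidoimgob/ → iugaziedidoimgop.

iugaziedidoimgop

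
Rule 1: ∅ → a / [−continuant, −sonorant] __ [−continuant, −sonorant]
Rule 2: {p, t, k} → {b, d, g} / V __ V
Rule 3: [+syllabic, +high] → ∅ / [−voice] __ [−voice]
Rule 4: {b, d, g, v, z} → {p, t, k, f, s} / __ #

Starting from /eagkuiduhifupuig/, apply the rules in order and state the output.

Rule 1 (stop-cluster a-epenthesis): /g/ and /k/ form a stop–stop cluster, so [a] is inserted between them. /eagkuiduhifupuig/ → eagakuiduhifupuig.
Rule 2 (intervocalic voicing): /k/ is a voiceless stop between vowels /a/ and /u/, so it voices to [g]. /p/ is a voiceless stop between vowels /u/ and /u/, so it voices to [b]. /eagakuiduhifupuig/ → eagaguiduhifubuig.
Rule 3 (high vowel syncope): /i/ is a high vowel flanked by voiceless consonants /h/ and /f/, so it deletes. /eagaguiduhifubuig/ → eagaguiduhfubuig.
Rule 4 (final devoicing): /g/ is a voiced obstruent in word-final position, so it devoices to [k]. /eagaguiduhfubuig/ → eagaguiduhfubuik.

eagaguiduhfubuik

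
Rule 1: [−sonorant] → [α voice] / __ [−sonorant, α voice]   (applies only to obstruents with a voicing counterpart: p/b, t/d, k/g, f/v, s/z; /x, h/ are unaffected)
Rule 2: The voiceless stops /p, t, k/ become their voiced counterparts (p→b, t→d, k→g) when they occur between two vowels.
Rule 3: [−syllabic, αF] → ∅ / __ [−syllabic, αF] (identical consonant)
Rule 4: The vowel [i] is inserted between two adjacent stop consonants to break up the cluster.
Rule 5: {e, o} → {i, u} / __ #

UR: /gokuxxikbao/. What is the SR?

goguxigibau

Rule 1 (regressive voicing assimilation): /k/ precedes the voiced obstruent /b/, so it voices to [g] by assimilation. /gokuxxikbao/ → gokuxxigbao.
Rule 2 (intervocalic voicing): /k/ is a voiceless stop between vowels /o/ and /u/, so it voices to [g]. /gokuxxigbao/ → goguxxigbao.
Rule 3 (degemination): /xx/ is a geminate; the first /x/ deletes. /goguxxigbao/ → goguxigbao.
Rule 4 (stop-cluster i-epenthesis): /g/ and /b/ form a stop–stop cluster, so [i] is inserted between them. /goguxigbao/ → goguxigibao.
Rule 5 (final vowel raising): /o/ is a mid vowel in word-final position, so it raises to [u]. /goguxigibao/ → goguxigibau.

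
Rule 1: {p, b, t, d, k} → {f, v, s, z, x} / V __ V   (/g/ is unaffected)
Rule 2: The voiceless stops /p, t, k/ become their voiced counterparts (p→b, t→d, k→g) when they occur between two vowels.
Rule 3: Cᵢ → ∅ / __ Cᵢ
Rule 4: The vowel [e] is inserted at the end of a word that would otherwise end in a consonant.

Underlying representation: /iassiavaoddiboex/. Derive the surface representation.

iasiavaodivoexe

Rule 1 (intervocalic spirantization): /b/ is a stop between vowels /i/ and /o/, so it spirantizes to the fricative [v]. /iassiavaoddiboex/ → iassiavaoddivoex.
Rule 2 (intervocalic voicing): no segment meets the environment; /iassiavaoddivoex/ is unchanged.
Rule 3 (degemination): /ss/ is a geminate; the first /s/ deletes. /dd/ is a geminate; the first /d/ deletes. /iassiavaoddivoex/ → iasiavaodivoex.
Rule 4 (final e-epenthesis): the form ends in the consonant /x/, so [e] is inserted word-finally. /iasiavaodivoex/ → iasiavaodivoexe.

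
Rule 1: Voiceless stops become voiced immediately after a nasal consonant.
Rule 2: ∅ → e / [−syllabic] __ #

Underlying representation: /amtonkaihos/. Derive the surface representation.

amdongaihose

Rule 1 (post-nasal voicing): /t/ is a voiceless stop immediately after the nasal /m/, so it voices to [d]. /k/ is a voiceless stop immediately after the nasal /n/, so it voices to [g]. /amtonkaihos/ → amdongaihos.
Rule 2 (final e-epenthesis): the form ends in the consonant /s/, so [e] is inserted word-finally. /amdongaihos/ → amdongaihose.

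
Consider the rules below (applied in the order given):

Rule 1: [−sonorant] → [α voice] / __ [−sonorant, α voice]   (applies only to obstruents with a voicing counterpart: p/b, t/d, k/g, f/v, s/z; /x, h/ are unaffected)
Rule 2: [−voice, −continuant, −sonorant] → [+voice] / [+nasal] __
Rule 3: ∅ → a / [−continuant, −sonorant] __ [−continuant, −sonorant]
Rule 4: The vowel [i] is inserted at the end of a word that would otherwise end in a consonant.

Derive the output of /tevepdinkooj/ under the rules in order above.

Rule 1 (regressive voicing assimilation): /p/ precedes the voiced obstruent /d/, so it voices to [b] by assimilation. /tevepdinkooj/ → tevebdinkooj.
Rule 2 (post-nasal voicing): /k/ is a voiceless stop immediately after the nasal /n/, so it voices to [g]. /tevebdinkooj/ → tevebdingooj.
Rule 3 (stop-cluster a-epenthesis): /b/ and /d/ form a stop–stop cluster, so [a] is inserted between them. /tevebdingooj/ → tevebadingooj.
Rule 4 (final i-epenthesis): the form ends in the consonant /j/, so [i] is inserted word-finally. /tevebadingooj/ → tevebadingooji.

tevebadingooji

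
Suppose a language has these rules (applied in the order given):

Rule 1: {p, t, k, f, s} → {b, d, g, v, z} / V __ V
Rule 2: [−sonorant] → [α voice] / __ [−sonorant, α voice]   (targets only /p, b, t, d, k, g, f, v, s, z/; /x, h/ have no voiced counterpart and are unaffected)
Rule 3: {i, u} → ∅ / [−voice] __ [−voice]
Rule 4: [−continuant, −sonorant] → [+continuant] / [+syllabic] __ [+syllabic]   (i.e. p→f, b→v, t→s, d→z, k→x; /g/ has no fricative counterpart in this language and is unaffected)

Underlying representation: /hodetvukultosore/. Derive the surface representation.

hozedvugultozore

Rule 1 (intervocalic voicing): /k/ is a voiceless obstruent between vowels /u/ and /u/, so it voices to [g]. /s/ is a voiceless obstruent between vowels /o/ and /o/, so it voices to [z]. /hodetvukultosore/ → hodetvugultozore.
Rule 2 (regressive voicing assimilation): /t/ precedes the voiced obstruent /v/, so it voices to [d] by assimilation. /hodetvugultozore/ → hodedvugultozore.
Rule 3 (high vowel syncope): no segment meets the environment; /hodedvugultozore/ is unchanged.
Rule 4 (intervocalic spirantization): /d/ is a stop between vowels /o/ and /e/, so it spirantizes to the fricative [z]. /hodedvugultozore/ → hozedvugultozore.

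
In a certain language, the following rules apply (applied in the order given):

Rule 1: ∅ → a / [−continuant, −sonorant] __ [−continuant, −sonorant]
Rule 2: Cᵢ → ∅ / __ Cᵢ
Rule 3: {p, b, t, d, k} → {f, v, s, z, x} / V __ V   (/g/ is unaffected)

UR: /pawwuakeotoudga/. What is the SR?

Rule 1 (stop-cluster a-epenthesis): /d/ and /g/ form a stop–stop cluster, so [a] is inserted between them. /pawwuakeotoudga/ → pawwuakeotoudaga.
Rule 2 (degemination): /ww/ is a geminate; the first /w/ deletes. /pawwuakeotoudaga/ → pawuakeotoudaga.
Rule 3 (intervocalic spirantization): /k/ is a stop between vowels /a/ and /e/, so it spirantizes to the fricative [x]. /t/ is a stop between vowels /o/ and /o/, so it spirantizes to the fricative [s]. /d/ is a stop between vowels /u/ and /a/, so it spirantizes to the fricative [z]. /pawuakeotoudaga/ → pawuaxeosouzaga.

pawuaxeosouzaga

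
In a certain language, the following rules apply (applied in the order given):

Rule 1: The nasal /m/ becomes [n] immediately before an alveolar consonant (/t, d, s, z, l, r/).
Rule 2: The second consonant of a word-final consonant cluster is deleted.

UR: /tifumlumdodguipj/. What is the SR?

Rule 1 (nasal place assimilation): /m/ precedes the alveolar consonant /l/, so it assimilates in place to [n]. /m/ precedes the alveolar consonant /d/, so it assimilates in place to [n]. /tifumlumdodguipj/ → tifunlundodguipj.
Rule 2 (final cluster simplification): /j/ is the second consonant of a word-final cluster /pj/, so it deletes. /tifunlundodguipj/ → tifunlundodguip.

tifunlundodguip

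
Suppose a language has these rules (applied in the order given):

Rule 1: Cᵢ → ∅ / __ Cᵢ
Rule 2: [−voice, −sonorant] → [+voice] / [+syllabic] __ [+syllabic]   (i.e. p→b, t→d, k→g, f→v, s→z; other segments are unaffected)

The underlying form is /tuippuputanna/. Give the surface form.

tuibubudana

Rule 1 (degemination): /pp/ is a geminate; the first /p/ deletes. /nn/ is a geminate; the first /n/ deletes. /tuippuputanna/ → tuipuputana.
Rule 2 (intervocalic voicing): /p/ is a voiceless obstruent between vowels /i/ and /u/, so it voices to [b]. /p/ is a voiceless obstruent between vowels /u/ and /u/, so it voices to [b]. /t/ is a voiceless obstruent between vowels /u/ and /a/, so it voices to [d]. /tuipuputana/ → tuibubudana.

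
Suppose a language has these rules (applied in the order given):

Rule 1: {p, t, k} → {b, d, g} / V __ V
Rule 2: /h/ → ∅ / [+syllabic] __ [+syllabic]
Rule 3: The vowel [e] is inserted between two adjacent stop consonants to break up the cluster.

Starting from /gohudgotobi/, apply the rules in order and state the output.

goudegodobi

Rule 1 (intervocalic voicing): /t/ is a voiceless stop between vowels /o/ and /o/, so it voices to [d]. /gohudgotobi/ → gohudgodobi.
Rule 2 (intervocalic h-deletion): /h/ occurs between vowels /o/ and /u/, so it deletes. /gohudgodobi/ → goudgodobi.
Rule 3 (stop-cluster e-epenthesis): /d/ and /g/ form a stop–stop cluster, so [e] is inserted between them. /goudgodobi/ → goudegodobi.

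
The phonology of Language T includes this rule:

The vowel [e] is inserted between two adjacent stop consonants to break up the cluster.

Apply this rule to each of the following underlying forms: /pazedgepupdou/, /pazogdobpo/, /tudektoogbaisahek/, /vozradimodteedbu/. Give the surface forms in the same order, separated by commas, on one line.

/pazedgepupdou/: /d/ and /g/ form a stop–stop cluster, so [e] is inserted between them. /p/ and /d/ form a stop–stop cluster, so [e] is inserted between them. → [pazedegepupedou].
/pazogdobpo/: /g/ and /d/ form a stop–stop cluster, so [e] is inserted between them. /b/ and /p/ form a stop–stop cluster, so [e] is inserted between them. → [pazogedobepo].
/tudektoogbaisahek/: /k/ and /t/ form a stop–stop cluster, so [e] is inserted between them. /g/ and /b/ form a stop–stop cluster, so [e] is inserted between them. → [tudeketoogebaisahek].
/vozradimodteedbu/: /d/ and /t/ form a stop–stop cluster, so [e] is inserted between them. /d/ and /b/ form a stop–stop cluster, so [e] is inserted between them. → [vozradimodeteedebu].

pazedegepupedou, pazogedobepo, tudeketoogebaisahek, vozradimodeteedebu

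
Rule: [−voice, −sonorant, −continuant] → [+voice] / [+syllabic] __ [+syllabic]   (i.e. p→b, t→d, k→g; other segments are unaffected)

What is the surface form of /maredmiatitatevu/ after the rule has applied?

/t/ is a voiceless stop between vowels /a/ and /i/, so it voices to [d].
/t/ is a voiceless stop between vowels /i/ and /a/, so it voices to [d].
/t/ is a voiceless stop between vowels /a/ and /e/, so it voices to [d].
Surface form: [maredmiadidadevu].

maredmiadidadevu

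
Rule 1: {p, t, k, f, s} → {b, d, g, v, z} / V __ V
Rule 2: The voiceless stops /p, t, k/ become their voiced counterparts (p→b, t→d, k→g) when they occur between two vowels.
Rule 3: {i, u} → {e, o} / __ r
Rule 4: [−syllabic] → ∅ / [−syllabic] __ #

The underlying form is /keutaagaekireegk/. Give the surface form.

Rule 1 (intervocalic voicing): /t/ is a voiceless obstruent between vowels /u/ and /a/, so it voices to [d]. /k/ is a voiceless obstruent between vowels /e/ and /i/, so it voices to [g]. /keutaagaekireegk/ → keudaagaegireegk.
Rule 2 (intervocalic voicing): no segment meets the environment; /keudaagaegireegk/ is unchanged.
Rule 3 (pre-rhotic lowering): /i/ is a high vowel immediately before /r/, so it lowers to [e]. /keudaagaegireegk/ → keudaagaegereegk.
Rule 4 (final cluster simplification): /k/ is the second consonant of a word-final cluster /gk/, so it deletes. /keudaagaegereegk/ → keudaagaegereeg.

keudaagaegereeg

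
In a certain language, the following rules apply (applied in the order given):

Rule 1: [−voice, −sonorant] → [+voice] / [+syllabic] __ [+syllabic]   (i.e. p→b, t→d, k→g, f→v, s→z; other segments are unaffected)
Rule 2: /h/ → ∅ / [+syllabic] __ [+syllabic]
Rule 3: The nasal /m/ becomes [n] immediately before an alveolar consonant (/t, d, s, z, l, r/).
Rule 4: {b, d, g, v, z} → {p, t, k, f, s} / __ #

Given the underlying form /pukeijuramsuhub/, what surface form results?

pugeijuransuup

Rule 1 (intervocalic voicing): /k/ is a voiceless obstruent between vowels /u/ and /e/, so it voices to [g]. /pukeijuramsuhub/ → pugeijuramsuhub.
Rule 2 (intervocalic h-deletion): /h/ occurs between vowels /u/ and /u/, so it deletes. /pugeijuramsuhub/ → pugeijuramsuub.
Rule 3 (nasal place assimilation): /m/ precedes the alveolar consonant /s/, so it assimilates in place to [n]. /pugeijuramsuub/ → pugeijuransuub.
Rule 4 (final devoicing): /b/ is a voiced obstruent in word-final position, so it devoices to [p]. /pugeijuransuub/ → pugeijuransuup.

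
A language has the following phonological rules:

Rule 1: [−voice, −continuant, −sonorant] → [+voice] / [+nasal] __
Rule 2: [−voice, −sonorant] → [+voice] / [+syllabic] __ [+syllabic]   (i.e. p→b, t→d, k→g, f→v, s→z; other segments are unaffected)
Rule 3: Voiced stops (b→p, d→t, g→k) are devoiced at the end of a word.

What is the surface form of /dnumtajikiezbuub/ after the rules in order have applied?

dnumdajigiezbuup

Rule 1 (post-nasal voicing): /t/ is a voiceless stop immediately after the nasal /m/, so it voices to [d]. /dnumtajikiezbuub/ → dnumdajikiezbuub.
Rule 2 (intervocalic voicing): /k/ is a voiceless obstruent between vowels /i/ and /i/, so it voices to [g]. /dnumdajikiezbuub/ → dnumdajigiezbuub.
Rule 3 (final devoicing): /b/ is a voiced stop in word-final position, so it devoices to [p]. /dnumdajigiezbuub/ → dnumdajigiezbuup.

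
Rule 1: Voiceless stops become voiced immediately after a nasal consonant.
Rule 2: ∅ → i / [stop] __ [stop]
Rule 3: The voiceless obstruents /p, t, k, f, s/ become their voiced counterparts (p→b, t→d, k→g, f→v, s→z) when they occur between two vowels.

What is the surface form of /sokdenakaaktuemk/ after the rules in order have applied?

Rule 1 (post-nasal voicing): /k/ is a voiceless stop immediately after the nasal /m/, so it voices to [g]. /sokdenakaaktuemk/ → sokdenakaaktuemg.
Rule 2 (stop-cluster i-epenthesis): /k/ and /d/ form a stop–stop cluster, so [i] is inserted between them. /k/ and /t/ form a stop–stop cluster, so [i] is inserted between them. /sokdenakaaktuemg/ → sokidenakaakituemg.
Rule 3 (intervocalic voicing): /k/ is a voiceless obstruent between vowels /o/ and /i/, so it voices to [g]. /k/ is a voiceless obstruent between vowels /a/ and /a/, so it voices to [g]. /k/ is a voiceless obstruent between vowels /a/ and /i/, so it voices to [g]. /t/ is a voiceless obstruent between vowels /i/ and /u/, so it voices to [d]. /sokidenakaakituemg/ → sogidenagaagiduemg.

sogidenagaagiduemg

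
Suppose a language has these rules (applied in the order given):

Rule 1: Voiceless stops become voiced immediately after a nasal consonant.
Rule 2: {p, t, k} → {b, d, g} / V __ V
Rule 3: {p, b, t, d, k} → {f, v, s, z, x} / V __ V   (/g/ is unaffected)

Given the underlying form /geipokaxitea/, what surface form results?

geivogaxizea

Rule 1 (post-nasal voicing): no segment meets the environment; /geipokaxitea/ is unchanged.
Rule 2 (intervocalic voicing): /p/ is a voiceless stop between vowels /i/ and /o/, so it voices to [b]. /k/ is a voiceless stop between vowels /o/ and /a/, so it voices to [g]. /t/ is a voiceless stop between vowels /i/ and /e/, so it voices to [d]. /geipokaxitea/ → geibogaxidea.
Rule 3 (intervocalic spirantization): /b/ is a stop between vowels /i/ and /o/, so it spirantizes to the fricative [v]. /d/ is a stop between vowels /i/ and /e/, so it spirantizes to the fricative [z]. /geibogaxidea/ → geivogaxizea.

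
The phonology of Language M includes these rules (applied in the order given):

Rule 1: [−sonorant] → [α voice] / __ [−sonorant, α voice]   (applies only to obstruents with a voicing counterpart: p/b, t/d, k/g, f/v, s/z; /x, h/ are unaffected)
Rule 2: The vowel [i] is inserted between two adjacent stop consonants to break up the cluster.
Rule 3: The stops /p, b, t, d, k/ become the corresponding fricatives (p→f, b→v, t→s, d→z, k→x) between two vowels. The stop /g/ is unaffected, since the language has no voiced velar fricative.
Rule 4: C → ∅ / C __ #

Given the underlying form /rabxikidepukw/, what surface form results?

rapxixizefuk

Rule 1 (regressive voicing assimilation): /b/ precedes the voiceless obstruent /x/, so it devoices to [p] by assimilation. /rabxikidepukw/ → rapxikidepukw.
Rule 2 (stop-cluster i-epenthesis): no segment meets the environment; /rapxikidepukw/ is unchanged.
Rule 3 (intervocalic spirantization): /k/ is a stop between vowels /i/ and /i/, so it spirantizes to the fricative [x]. /d/ is a stop between vowels /i/ and /e/, so it spirantizes to the fricative [z]. /p/ is a stop between vowels /e/ and /u/, so it spirantizes to the fricative [f]. /rapxikidepukw/ → rapxixizefukw.
Rule 4 (final cluster simplification): /w/ is the second consonant of a word-final cluster /kw/, so it deletes. /rapxixizefukw/ → rapxixizefuk.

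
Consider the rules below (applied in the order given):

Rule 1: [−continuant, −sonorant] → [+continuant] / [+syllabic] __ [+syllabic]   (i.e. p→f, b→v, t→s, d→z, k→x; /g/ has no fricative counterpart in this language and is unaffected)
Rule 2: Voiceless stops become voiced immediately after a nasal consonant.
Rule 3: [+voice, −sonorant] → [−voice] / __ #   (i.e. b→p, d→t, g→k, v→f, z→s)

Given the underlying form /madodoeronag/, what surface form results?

mazozoeronak

Rule 1 (intervocalic spirantization): /d/ is a stop between vowels /a/ and /o/, so it spirantizes to the fricative [z]. /d/ is a stop between vowels /o/ and /o/, so it spirantizes to the fricative [z]. /madodoeronag/ → mazozoeronag.
Rule 2 (post-nasal voicing): no segment meets the environment; /mazozoeronag/ is unchanged.
Rule 3 (final devoicing): /g/ is a voiced obstruent in word-final position, so it devoices to [k]. /mazozoeronag/ → mazozoeronak.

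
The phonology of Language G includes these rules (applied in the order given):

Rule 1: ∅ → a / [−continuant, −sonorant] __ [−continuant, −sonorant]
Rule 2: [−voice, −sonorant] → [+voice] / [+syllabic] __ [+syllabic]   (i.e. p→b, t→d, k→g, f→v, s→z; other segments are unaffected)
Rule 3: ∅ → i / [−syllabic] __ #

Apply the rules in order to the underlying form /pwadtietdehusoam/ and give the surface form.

pwadadiedadehuzoami

Rule 1 (stop-cluster a-epenthesis): /d/ and /t/ form a stop–stop cluster, so [a] is inserted between them. /t/ and /d/ form a stop–stop cluster, so [a] is inserted between them. /pwadtietdehusoam/ → pwadatietadehusoam.
Rule 2 (intervocalic voicing): /t/ is a voiceless obstruent between vowels /a/ and /i/, so it voices to [d]. /t/ is a voiceless obstruent between vowels /e/ and /a/, so it voices to [d]. /s/ is a voiceless obstruent between vowels /u/ and /o/, so it voices to [z]. /pwadatietadehusoam/ → pwadadiedadehuzoam.
Rule 3 (final i-epenthesis): the form ends in the consonant /m/, so [i] is inserted word-finally. /pwadadiedadehuzoam/ → pwadadiedadehuzoami.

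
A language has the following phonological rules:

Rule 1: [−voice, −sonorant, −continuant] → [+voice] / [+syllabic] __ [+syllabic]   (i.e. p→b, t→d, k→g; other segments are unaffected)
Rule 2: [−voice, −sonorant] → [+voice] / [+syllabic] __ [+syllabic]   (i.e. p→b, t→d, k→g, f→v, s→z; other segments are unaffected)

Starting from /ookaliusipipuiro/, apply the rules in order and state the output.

Rule 1 (intervocalic voicing): /k/ is a voiceless stop between vowels /o/ and /a/, so it voices to [g]. /p/ is a voiceless stop between vowels /i/ and /i/, so it voices to [b]. /p/ is a voiceless stop between vowels /i/ and /u/, so it voices to [b]. /ookaliusipipuiro/ → oogaliusibibuiro.
Rule 2 (intervocalic voicing): /s/ is a voiceless obstruent between vowels /u/ and /i/, so it voices to [z]. /oogaliusibibuiro/ → oogaliuzibibuiro.

oogaliuzibibuiro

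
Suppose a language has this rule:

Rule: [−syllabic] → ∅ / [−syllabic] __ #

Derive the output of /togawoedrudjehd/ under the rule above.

togawoedrudjeh

/d/ is the second consonant of a word-final cluster /hd/, so it deletes.
The other instances of /t/, /g/, /w/, /d/, /r/, /j/, /h/ do not occur in the required environment and remain unchanged.
Surface form: [togawoedrudjeh].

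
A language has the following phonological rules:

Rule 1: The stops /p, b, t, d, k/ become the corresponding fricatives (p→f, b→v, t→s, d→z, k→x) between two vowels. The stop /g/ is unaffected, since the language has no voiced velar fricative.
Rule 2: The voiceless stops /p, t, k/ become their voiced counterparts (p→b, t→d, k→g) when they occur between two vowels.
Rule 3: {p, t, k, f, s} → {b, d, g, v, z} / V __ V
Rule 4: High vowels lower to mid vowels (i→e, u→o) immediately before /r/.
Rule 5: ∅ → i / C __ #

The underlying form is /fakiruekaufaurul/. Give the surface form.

Rule 1 (intervocalic spirantization): /k/ is a stop between vowels /a/ and /i/, so it spirantizes to the fricative [x]. /k/ is a stop between vowels /e/ and /a/, so it spirantizes to the fricative [x]. /fakiruekaufaurul/ → faxiruexaufaurul.
Rule 2 (intervocalic voicing): no segment meets the environment; /faxiruexaufaurul/ is unchanged.
Rule 3 (intervocalic voicing): /f/ is a voiceless obstruent between vowels /u/ and /a/, so it voices to [v]. /faxiruexaufaurul/ → faxiruexauvaurul.
Rule 4 (pre-rhotic lowering): /i/ is a high vowel immediately before /r/, so it lowers to [e]. /u/ is a high vowel immediately before /r/, so it lowers to [o]. /faxiruexauvaurul/ → faxeruexauvaorul.
Rule 5 (final i-epenthesis): the form ends in the consonant /l/, so [i] is inserted word-finally. /faxeruexauvaorul/ → faxeruexauvaoruli.

faxeruexauvaoruli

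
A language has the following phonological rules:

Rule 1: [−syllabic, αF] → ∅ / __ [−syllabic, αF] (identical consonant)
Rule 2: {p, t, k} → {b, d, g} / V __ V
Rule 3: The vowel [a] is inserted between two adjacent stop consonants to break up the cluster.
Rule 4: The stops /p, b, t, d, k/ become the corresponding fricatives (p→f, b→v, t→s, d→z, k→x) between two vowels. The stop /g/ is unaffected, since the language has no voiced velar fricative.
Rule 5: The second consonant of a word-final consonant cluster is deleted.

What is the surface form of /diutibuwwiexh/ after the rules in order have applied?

Rule 1 (degemination): /ww/ is a geminate; the first /w/ deletes. /diutibuwwiexh/ → diutibuwiexh.
Rule 2 (intervocalic voicing): /t/ is a voiceless stop between vowels /u/ and /i/, so it voices to [d]. /diutibuwiexh/ → diudibuwiexh.
Rule 3 (stop-cluster a-epenthesis): no segment meets the environment; /diudibuwiexh/ is unchanged.
Rule 4 (intervocalic spirantization): /d/ is a stop between vowels /u/ and /i/, so it spirantizes to the fricative [z]. /b/ is a stop between vowels /i/ and /u/, so it spirantizes to the fricative [v]. /diudibuwiexh/ → diuzivuwiexh.
Rule 5 (final cluster simplification): /h/ is the second consonant of a word-final cluster /xh/, so it deletes. /diuzivuwiexh/ → diuzivuwiex.

diuzivuwiex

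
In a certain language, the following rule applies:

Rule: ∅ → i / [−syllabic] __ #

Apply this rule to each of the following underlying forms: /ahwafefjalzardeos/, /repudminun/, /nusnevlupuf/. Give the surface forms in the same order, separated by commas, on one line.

ahwafefjalzardeosi, repudminuni, nusnevlupufi

/ahwafefjalzardeos/: the form ends in the consonant /s/, so [i] is inserted word-finally. → [ahwafefjalzardeosi].
/repudminun/: the form ends in the consonant /n/, so [i] is inserted word-finally. → [repudminuni].
/nusnevlupuf/: the form ends in the consonant /f/, so [i] is inserted word-finally. → [nusnevlupufi].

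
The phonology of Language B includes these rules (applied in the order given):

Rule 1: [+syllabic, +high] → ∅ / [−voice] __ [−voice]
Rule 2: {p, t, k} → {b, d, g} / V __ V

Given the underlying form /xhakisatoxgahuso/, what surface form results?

Rule 1 (high vowel syncope): /i/ is a high vowel flanked by voiceless consonants /k/ and /s/, so it deletes. /u/ is a high vowel flanked by voiceless consonants /h/ and /s/, so it deletes. /xhakisatoxgahuso/ → xhaksatoxgahso.
Rule 2 (intervocalic voicing): /t/ is a voiceless stop between vowels /a/ and /o/, so it voices to [d]. /xhaksatoxgahso/ → xhaksadoxgahso.

xhaksadoxgahso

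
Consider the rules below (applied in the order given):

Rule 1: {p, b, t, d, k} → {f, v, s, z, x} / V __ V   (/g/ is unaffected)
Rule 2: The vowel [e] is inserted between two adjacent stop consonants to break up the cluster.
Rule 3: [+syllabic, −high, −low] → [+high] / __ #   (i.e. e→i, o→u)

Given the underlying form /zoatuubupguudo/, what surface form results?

Rule 1 (intervocalic spirantization): /t/ is a stop between vowels /a/ and /u/, so it spirantizes to the fricative [s]. /b/ is a stop between vowels /u/ and /u/, so it spirantizes to the fricative [v]. /d/ is a stop between vowels /u/ and /o/, so it spirantizes to the fricative [z]. /zoatuubupguudo/ → zoasuuvupguuzo.
Rule 2 (stop-cluster e-epenthesis): /p/ and /g/ form a stop–stop cluster, so [e] is inserted between them. /zoasuuvupguuzo/ → zoasuuvupeguuzo.
Rule 3 (final vowel raising): /o/ is a mid vowel in word-final position, so it raises to [u]. /zoasuuvupeguuzo/ → zoasuuvupeguuzu.

zoasuuvupeguuzu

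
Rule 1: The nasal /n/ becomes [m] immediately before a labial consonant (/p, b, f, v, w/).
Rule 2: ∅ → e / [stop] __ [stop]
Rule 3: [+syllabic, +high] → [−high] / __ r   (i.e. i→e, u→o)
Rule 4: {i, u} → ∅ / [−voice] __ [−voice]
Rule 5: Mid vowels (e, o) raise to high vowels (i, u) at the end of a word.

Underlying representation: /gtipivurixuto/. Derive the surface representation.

getpivorixtu

Rule 1 (nasal place assimilation): no segment meets the environment; /gtipivurixuto/ is unchanged.
Rule 2 (stop-cluster e-epenthesis): /g/ and /t/ form a stop–stop cluster, so [e] is inserted between them. /gtipivurixuto/ → getipivurixuto.
Rule 3 (pre-rhotic lowering): /u/ is a high vowel immediately before /r/, so it lowers to [o]. /getipivurixuto/ → getipivorixuto.
Rule 4 (high vowel syncope): /i/ is a high vowel flanked by voiceless consonants /t/ and /p/, so it deletes. /u/ is a high vowel flanked by voiceless consonants /x/ and /t/, so it deletes. /getipivorixuto/ → getpivorixto.
Rule 5 (final vowel raising): /o/ is a mid vowel in word-final position, so it raises to [u]. /getpivorixto/ → getpivorixtu.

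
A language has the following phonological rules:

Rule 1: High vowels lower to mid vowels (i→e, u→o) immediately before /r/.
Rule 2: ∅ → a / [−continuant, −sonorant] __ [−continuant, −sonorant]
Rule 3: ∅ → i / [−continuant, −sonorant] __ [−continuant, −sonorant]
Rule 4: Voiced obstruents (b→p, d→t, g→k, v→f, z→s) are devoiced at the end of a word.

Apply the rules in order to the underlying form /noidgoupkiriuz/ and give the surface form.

Rule 1 (pre-rhotic lowering): /i/ is a high vowel immediately before /r/, so it lowers to [e]. /noidgoupkiriuz/ → noidgoupkeriuz.
Rule 2 (stop-cluster a-epenthesis): /d/ and /g/ form a stop–stop cluster, so [a] is inserted between them. /p/ and /k/ form a stop–stop cluster, so [a] is inserted between them. /noidgoupkeriuz/ → noidagoupakeriuz.
Rule 3 (stop-cluster i-epenthesis): no segment meets the environment; /noidagoupakeriuz/ is unchanged.
Rule 4 (final devoicing): /z/ is a voiced obstruent in word-final position, so it devoices to [s]. /noidagoupakeriuz/ → noidagoupakerius.

noidagoupakerius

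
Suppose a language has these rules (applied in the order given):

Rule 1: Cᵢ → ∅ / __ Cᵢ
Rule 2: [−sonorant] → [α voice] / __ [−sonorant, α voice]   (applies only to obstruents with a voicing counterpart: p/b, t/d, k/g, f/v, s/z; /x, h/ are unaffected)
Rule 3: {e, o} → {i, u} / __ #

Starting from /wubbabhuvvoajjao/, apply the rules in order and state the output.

Rule 1 (degemination): /bb/ is a geminate; the first /b/ deletes. /vv/ is a geminate; the first /v/ deletes. /jj/ is a geminate; the first /j/ deletes. /wubbabhuvvoajjao/ → wubabhuvoajao.
Rule 2 (regressive voicing assimilation): /b/ precedes the voiceless obstruent /h/, so it devoices to [p] by assimilation. /wubabhuvoajao/ → wubaphuvoajao.
Rule 3 (final vowel raising): /o/ is a mid vowel in word-final position, so it raises to [u]. /wubaphuvoajao/ → wubaphuvoajau.

wubaphuvoajau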